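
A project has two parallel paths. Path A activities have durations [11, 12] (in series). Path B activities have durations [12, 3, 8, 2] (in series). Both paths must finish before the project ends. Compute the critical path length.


Path A total = 11 + 12 = 23
Path B total = 12 + 3 + 8 + 2 = 25
Critical path = longest path = max(23, 25) = 25

25


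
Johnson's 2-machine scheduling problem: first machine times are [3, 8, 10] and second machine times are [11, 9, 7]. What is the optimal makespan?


Apply Johnson's rule:
  Group 1 (a <= b): [(1, 3, 11), (2, 8, 9)]
  Group 2 (a > b): [(3, 10, 7)]
Optimal job order: [1, 2, 3]
Schedule:
  Job 1: M1 done at 3, M2 done at 14
  Job 2: M1 done at 11, M2 done at 23
  Job 3: M1 done at 21, M2 done at 30
Makespan = 30

30


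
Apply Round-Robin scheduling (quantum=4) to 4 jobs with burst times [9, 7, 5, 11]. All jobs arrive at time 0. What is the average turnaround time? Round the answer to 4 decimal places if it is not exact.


Time quantum = 4
Execution trace:
  J1 runs 4 units, time = 4
  J2 runs 4 units, time = 8
  J3 runs 4 units, time = 12
  J4 runs 4 units, time = 16
  J1 runs 4 units, time = 20
  J2 runs 3 units, time = 23
  J3 runs 1 units, time = 24
  J4 runs 4 units, time = 28
  J1 runs 1 units, time = 29
  J4 runs 3 units, time = 32
Finish times: [29, 23, 24, 32]
Average turnaround = 108/4 = 27.0

27.0


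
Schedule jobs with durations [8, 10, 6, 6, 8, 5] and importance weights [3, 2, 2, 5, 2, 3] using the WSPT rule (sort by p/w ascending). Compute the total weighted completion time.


Compute p/w ratios and sort ascending (WSPT): [(6, 5), (5, 3), (8, 3), (6, 2), (8, 2), (10, 2)]
Compute weighted completion times:
  Job (p=6,w=5): C=6, w*C=5*6=30
  Job (p=5,w=3): C=11, w*C=3*11=33
  Job (p=8,w=3): C=19, w*C=3*19=57
  Job (p=6,w=2): C=25, w*C=2*25=50
  Job (p=8,w=2): C=33, w*C=2*33=66
  Job (p=10,w=2): C=43, w*C=2*43=86
Total weighted completion time = 322

322


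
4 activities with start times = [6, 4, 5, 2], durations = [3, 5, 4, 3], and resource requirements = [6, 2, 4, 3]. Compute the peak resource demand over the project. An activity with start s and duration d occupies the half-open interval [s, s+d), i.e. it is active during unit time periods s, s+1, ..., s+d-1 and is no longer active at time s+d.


Each activity i is active on [start_i, start_i + duration_i).
Compute total resource usage per time slot:
  t=0: active resources = [], total = 0
  t=1: active resources = [], total = 0
  t=2: active resources = [3], total = 3
  t=3: active resources = [3], total = 3
  t=4: active resources = [2, 3], total = 5
  t=5: active resources = [2, 4], total = 6
  t=6: active resources = [6, 2, 4], total = 12
  t=7: active resources = [6, 2, 4], total = 12
  t=8: active resources = [6, 2, 4], total = 12
Peak resource demand = 12

12


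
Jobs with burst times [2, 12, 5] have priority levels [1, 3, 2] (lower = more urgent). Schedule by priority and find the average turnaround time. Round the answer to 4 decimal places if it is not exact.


Sort by priority (ascending = highest first):
Order: [(1, 2), (2, 5), (3, 12)]
Completion times:
  Priority 1, burst=2, C=2
  Priority 2, burst=5, C=7
  Priority 3, burst=12, C=19
Average turnaround = 28/3 = 9.3333

9.3333


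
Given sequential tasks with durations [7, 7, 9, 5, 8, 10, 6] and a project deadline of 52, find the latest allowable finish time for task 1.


LF(activity 1) = deadline - sum of successor durations
Successors: activities 2 through 7 with durations [7, 9, 5, 8, 10, 6]
Sum of successor durations = 45
LF = 52 - 45 = 7

7


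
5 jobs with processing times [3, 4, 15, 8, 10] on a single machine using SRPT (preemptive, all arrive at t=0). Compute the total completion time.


Since all jobs arrive at t=0, SRPT equals SPT ordering.
SPT order: [3, 4, 8, 10, 15]
Completion times:
  Job 1: p=3, C=3
  Job 2: p=4, C=7
  Job 3: p=8, C=15
  Job 4: p=10, C=25
  Job 5: p=15, C=40
Total completion time = 3 + 7 + 15 + 25 + 40 = 90

90


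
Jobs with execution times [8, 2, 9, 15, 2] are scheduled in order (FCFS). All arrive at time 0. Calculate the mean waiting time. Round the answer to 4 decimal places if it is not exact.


FCFS order (as given): [8, 2, 9, 15, 2]
Waiting times:
  Job 1: wait = 0
  Job 2: wait = 8
  Job 3: wait = 10
  Job 4: wait = 19
  Job 5: wait = 34
Sum of waiting times = 71
Average waiting time = 71/5 = 14.2

14.2


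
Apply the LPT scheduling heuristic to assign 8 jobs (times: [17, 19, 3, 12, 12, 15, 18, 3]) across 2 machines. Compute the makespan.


Sort jobs in decreasing order (LPT): [19, 18, 17, 15, 12, 12, 3, 3]
Assign each job to the least loaded machine:
  Machine 1: jobs [19, 15, 12, 3], load = 49
  Machine 2: jobs [18, 17, 12, 3], load = 50
Makespan = max load = 50

50


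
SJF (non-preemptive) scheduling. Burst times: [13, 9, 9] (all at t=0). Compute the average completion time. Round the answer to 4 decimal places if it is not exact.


SJF order (ascending): [9, 9, 13]
Completion times:
  Job 1: burst=9, C=9
  Job 2: burst=9, C=18
  Job 3: burst=13, C=31
Average completion = 58/3 = 19.3333

19.3333


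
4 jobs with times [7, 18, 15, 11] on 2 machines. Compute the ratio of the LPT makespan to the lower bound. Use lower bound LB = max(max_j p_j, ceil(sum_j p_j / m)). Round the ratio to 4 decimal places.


LPT order: [18, 15, 11, 7]
Machine loads after assignment: [25, 26]
LPT makespan = 26
Lower bound = max(max_job, ceil(total/2)) = max(18, 26) = 26
Ratio = 26 / 26 = 1.0

1.0


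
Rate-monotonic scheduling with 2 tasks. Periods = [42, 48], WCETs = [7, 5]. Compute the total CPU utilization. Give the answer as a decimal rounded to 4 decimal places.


Compute individual utilizations (exact fractions):
  Task 1: C/T = 7/42 = 1/6 (approx. 0.1667)
  Task 2: C/T = 5/48 (approx. 0.1042)
Total utilization U = 1/6 + 5/48 = 13/48
Rounded to 4 decimal places: U = 0.2708
RM (Liu & Layland) bound for 2 tasks = 0.828427; compare with U = 13/48 (approx. 0.270833)
U <= bound, so schedulable by RM sufficient condition.

0.2708


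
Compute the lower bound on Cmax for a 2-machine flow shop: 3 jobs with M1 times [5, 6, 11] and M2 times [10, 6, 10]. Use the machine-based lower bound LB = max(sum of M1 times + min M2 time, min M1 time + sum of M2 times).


LB1 = sum(M1 times) + min(M2 times) = 22 + 6 = 28
LB2 = min(M1 times) + sum(M2 times) = 5 + 26 = 31
Lower bound = max(LB1, LB2) = max(28, 31) = 31

31


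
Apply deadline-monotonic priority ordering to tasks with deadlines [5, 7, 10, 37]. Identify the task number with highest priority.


Sort tasks by relative deadline (ascending):
  Task 1: deadline = 5
  Task 2: deadline = 7
  Task 3: deadline = 10
  Task 4: deadline = 37
Priority order (highest first): [1, 2, 3, 4]
Highest priority task = 1

1


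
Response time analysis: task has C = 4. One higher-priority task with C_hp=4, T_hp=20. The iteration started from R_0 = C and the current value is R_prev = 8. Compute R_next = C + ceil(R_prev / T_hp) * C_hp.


R_next = C + ceil(R_prev / T_hp) * C_hp
ceil(8 / 20) = ceil(0.4) = 1
Interference = 1 * 4 = 4
R_next = 4 + 4 = 8
R_next = R_prev, so the iteration has converged (response time = 8).

8


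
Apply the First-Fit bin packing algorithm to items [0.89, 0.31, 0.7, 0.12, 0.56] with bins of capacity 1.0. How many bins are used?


Place items sequentially using First-Fit:
  Item 0.89 -> new Bin 1
  Item 0.31 -> new Bin 2
  Item 0.7 -> new Bin 3
  Item 0.12 -> Bin 2 (now 0.43)
  Item 0.56 -> Bin 2 (now 0.99)
Total bins used = 3

3


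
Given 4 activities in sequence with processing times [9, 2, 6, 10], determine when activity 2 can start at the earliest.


Activity 2 starts after activities 1 through 1 complete.
Predecessor durations: [9]
ES = 9 = 9

9


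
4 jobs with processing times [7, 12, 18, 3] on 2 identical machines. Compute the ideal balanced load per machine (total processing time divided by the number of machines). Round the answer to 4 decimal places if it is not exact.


Total processing time = 7 + 12 + 18 + 3 = 40
Number of machines = 2
Ideal balanced load = 40 / 2 = 20.0

20.0


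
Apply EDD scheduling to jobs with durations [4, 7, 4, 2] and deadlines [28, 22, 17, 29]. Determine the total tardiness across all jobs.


Sort by due date (EDD order): [(4, 17), (7, 22), (4, 28), (2, 29)]
Compute completion times and tardiness:
  Job 1: p=4, d=17, C=4, tardiness=max(0,4-17)=0
  Job 2: p=7, d=22, C=11, tardiness=max(0,11-22)=0
  Job 3: p=4, d=28, C=15, tardiness=max(0,15-28)=0
  Job 4: p=2, d=29, C=17, tardiness=max(0,17-29)=0
Total tardiness = 0

0


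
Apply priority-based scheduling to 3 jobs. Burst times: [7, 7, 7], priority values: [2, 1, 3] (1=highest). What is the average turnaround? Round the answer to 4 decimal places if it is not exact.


Sort by priority (ascending = highest first):
Order: [(1, 7), (2, 7), (3, 7)]
Completion times:
  Priority 1, burst=7, C=7
  Priority 2, burst=7, C=14
  Priority 3, burst=7, C=21
Average turnaround = 42/3 = 14.0

14.0


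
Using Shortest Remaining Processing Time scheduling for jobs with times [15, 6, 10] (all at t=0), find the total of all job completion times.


Since all jobs arrive at t=0, SRPT equals SPT ordering.
SPT order: [6, 10, 15]
Completion times:
  Job 1: p=6, C=6
  Job 2: p=10, C=16
  Job 3: p=15, C=31
Total completion time = 6 + 16 + 31 = 53

53


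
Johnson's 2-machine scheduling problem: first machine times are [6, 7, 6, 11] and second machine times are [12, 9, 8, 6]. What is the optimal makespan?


Apply Johnson's rule:
  Group 1 (a <= b): [(1, 6, 12), (3, 6, 8), (2, 7, 9)]
  Group 2 (a > b): [(4, 11, 6)]
Optimal job order: [1, 3, 2, 4]
Schedule:
  Job 1: M1 done at 6, M2 done at 18
  Job 3: M1 done at 12, M2 done at 26
  Job 2: M1 done at 19, M2 done at 35
  Job 4: M1 done at 30, M2 done at 41
Makespan = 41

41


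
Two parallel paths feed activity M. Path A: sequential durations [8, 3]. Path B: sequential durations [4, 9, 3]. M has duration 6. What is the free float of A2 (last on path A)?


ES(A2) = sum of predecessors on chain A = 8
EF(A2) = ES + duration = 8 + 3 = 11
Successor of A2 is M. ES(M) = max(sum(A), sum(B)) = max(11, 16) = 16
Free float = ES(successor) - EF(current) = 16 - 11 = 5

5


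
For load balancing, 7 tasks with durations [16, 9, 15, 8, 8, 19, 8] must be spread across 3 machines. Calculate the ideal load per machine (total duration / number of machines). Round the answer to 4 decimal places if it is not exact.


Total processing time = 16 + 9 + 15 + 8 + 8 + 19 + 8 = 83
Number of machines = 3
Ideal balanced load = 83 / 3 = 27.6667

27.6667


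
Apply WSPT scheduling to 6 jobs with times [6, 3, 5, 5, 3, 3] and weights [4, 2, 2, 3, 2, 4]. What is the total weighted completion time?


Compute p/w ratios and sort ascending (WSPT): [(3, 4), (6, 4), (3, 2), (3, 2), (5, 3), (5, 2)]
Compute weighted completion times:
  Job (p=3,w=4): C=3, w*C=4*3=12
  Job (p=6,w=4): C=9, w*C=4*9=36
  Job (p=3,w=2): C=12, w*C=2*12=24
  Job (p=3,w=2): C=15, w*C=2*15=30
  Job (p=5,w=3): C=20, w*C=3*20=60
  Job (p=5,w=2): C=25, w*C=2*25=50
Total weighted completion time = 212

212


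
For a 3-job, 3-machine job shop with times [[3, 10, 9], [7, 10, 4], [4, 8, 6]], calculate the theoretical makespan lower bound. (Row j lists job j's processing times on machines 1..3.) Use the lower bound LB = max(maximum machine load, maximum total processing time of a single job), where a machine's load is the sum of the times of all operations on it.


Machine loads:
  Machine 1: 3 + 7 + 4 = 14
  Machine 2: 10 + 10 + 8 = 28
  Machine 3: 9 + 4 + 6 = 19
Max machine load = 28
Job totals:
  Job 1: 22
  Job 2: 21
  Job 3: 18
Max job total = 22
Lower bound = max(28, 22) = 28

28


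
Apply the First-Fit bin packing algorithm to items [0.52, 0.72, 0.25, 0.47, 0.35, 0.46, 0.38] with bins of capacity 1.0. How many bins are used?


Place items sequentially using First-Fit:
  Item 0.52 -> new Bin 1
  Item 0.72 -> new Bin 2
  Item 0.25 -> Bin 1 (now 0.77)
  Item 0.47 -> new Bin 3
  Item 0.35 -> Bin 3 (now 0.82)
  Item 0.46 -> new Bin 4
  Item 0.38 -> Bin 4 (now 0.84)
Total bins used = 4

4


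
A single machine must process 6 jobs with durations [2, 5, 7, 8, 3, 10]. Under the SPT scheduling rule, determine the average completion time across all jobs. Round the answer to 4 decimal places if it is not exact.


Sort jobs by processing time (SPT order): [2, 3, 5, 7, 8, 10]
Compute completion times sequentially:
  Job 1: processing = 2, completes at 2
  Job 2: processing = 3, completes at 5
  Job 3: processing = 5, completes at 10
  Job 4: processing = 7, completes at 17
  Job 5: processing = 8, completes at 25
  Job 6: processing = 10, completes at 35
Sum of completion times = 94
Average completion time = 94/6 = 15.6667

15.6667


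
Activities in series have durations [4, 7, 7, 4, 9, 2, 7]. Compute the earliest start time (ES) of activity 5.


Activity 5 starts after activities 1 through 4 complete.
Predecessor durations: [4, 7, 7, 4]
ES = 4 + 7 + 7 + 4 = 22

22


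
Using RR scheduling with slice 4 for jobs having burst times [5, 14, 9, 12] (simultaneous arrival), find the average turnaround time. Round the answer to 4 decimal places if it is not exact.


Time quantum = 4
Execution trace:
  J1 runs 4 units, time = 4
  J2 runs 4 units, time = 8
  J3 runs 4 units, time = 12
  J4 runs 4 units, time = 16
  J1 runs 1 units, time = 17
  J2 runs 4 units, time = 21
  J3 runs 4 units, time = 25
  J4 runs 4 units, time = 29
  J2 runs 4 units, time = 33
  J3 runs 1 units, time = 34
  J4 runs 4 units, time = 38
  J2 runs 2 units, time = 40
Finish times: [17, 40, 34, 38]
Average turnaround = 129/4 = 32.25

32.25


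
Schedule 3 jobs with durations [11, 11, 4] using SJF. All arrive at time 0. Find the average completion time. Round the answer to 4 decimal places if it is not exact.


SJF order (ascending): [4, 11, 11]
Completion times:
  Job 1: burst=4, C=4
  Job 2: burst=11, C=15
  Job 3: burst=11, C=26
Average completion = 45/3 = 15.0

15.0


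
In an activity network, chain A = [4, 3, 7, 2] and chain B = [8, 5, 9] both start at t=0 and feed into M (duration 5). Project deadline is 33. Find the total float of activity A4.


Forward pass: ES(A4) = sum of predecessors on chain A = 14
EF = ES + duration = 14 + 2 = 16
Backward pass: LF(M) = deadline = 33; LS(M) = 33 - 5 = 28
LF(A4) = LS(M) - sum(successors on chain A) = 28 - 0 = 28
LS = LF - duration = 28 - 2 = 26
Total float = LS - ES = 26 - 14 = 12

12


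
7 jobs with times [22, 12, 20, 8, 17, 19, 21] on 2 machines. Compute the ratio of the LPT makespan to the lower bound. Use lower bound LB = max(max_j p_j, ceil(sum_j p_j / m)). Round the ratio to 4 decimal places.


LPT order: [22, 21, 20, 19, 17, 12, 8]
Machine loads after assignment: [58, 61]
LPT makespan = 61
Lower bound = max(max_job, ceil(total/2)) = max(22, 60) = 60
Ratio = 61 / 60 = 1.0167

1.0167


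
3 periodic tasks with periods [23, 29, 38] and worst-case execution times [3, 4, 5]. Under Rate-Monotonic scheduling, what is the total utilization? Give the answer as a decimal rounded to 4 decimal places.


Compute individual utilizations (exact fractions):
  Task 1: C/T = 3/23 (approx. 0.1304)
  Task 2: C/T = 4/29 (approx. 0.1379)
  Task 3: C/T = 5/38 (approx. 0.1316)
Total utilization U = 3/23 + 4/29 + 5/38 = 10137/25346
Rounded to 4 decimal places: U = 0.3999
RM (Liu & Layland) bound for 3 tasks = 0.779763; compare with U = 10137/25346 (approx. 0.399945)
U <= bound, so schedulable by RM sufficient condition.

0.3999


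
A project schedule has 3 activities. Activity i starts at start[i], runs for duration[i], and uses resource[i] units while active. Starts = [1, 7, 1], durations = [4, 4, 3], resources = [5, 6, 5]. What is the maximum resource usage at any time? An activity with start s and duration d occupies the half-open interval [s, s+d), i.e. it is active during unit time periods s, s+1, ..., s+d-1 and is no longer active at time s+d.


Each activity i is active on [start_i, start_i + duration_i).
Compute total resource usage per time slot:
  t=0: active resources = [], total = 0
  t=1: active resources = [5, 5], total = 10
  t=2: active resources = [5, 5], total = 10
  t=3: active resources = [5, 5], total = 10
  t=4: active resources = [5], total = 5
  t=5: active resources = [], total = 0
  t=6: active resources = [], total = 0
  t=7: active resources = [6], total = 6
  t=8: active resources = [6], total = 6
  t=9: active resources = [6], total = 6
  t=10: active resources = [6], total = 6
Peak resource demand = 10

10


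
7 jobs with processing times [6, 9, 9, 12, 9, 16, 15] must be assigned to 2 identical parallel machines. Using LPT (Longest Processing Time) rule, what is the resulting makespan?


Sort jobs in decreasing order (LPT): [16, 15, 12, 9, 9, 9, 6]
Assign each job to the least loaded machine:
  Machine 1: jobs [16, 9, 9, 6], load = 40
  Machine 2: jobs [15, 12, 9], load = 36
Makespan = max load = 40

40


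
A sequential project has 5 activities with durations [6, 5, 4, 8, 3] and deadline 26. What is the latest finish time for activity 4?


LF(activity 4) = deadline - sum of successor durations
Successors: activities 5 through 5 with durations [3]
Sum of successor durations = 3
LF = 26 - 3 = 23

23


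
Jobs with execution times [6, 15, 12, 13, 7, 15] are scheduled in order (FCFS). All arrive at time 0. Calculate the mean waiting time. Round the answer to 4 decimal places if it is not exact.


FCFS order (as given): [6, 15, 12, 13, 7, 15]
Waiting times:
  Job 1: wait = 0
  Job 2: wait = 6
  Job 3: wait = 21
  Job 4: wait = 33
  Job 5: wait = 46
  Job 6: wait = 53
Sum of waiting times = 159
Average waiting time = 159/6 = 26.5

26.5


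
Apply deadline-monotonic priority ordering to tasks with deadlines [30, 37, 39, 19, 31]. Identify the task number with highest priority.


Sort tasks by relative deadline (ascending):
  Task 4: deadline = 19
  Task 1: deadline = 30
  Task 5: deadline = 31
  Task 2: deadline = 37
  Task 3: deadline = 39
Priority order (highest first): [4, 1, 5, 2, 3]
Highest priority task = 4

4


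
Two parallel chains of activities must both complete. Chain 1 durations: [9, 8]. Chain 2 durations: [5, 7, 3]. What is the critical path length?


Path A total = 9 + 8 = 17
Path B total = 5 + 7 + 3 = 15
Critical path = longest path = max(17, 15) = 17

17


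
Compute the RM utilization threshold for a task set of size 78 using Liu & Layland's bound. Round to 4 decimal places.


Compute 2^(1/78) = 1.0089261045
Subtract 1: 1.0089261045 - 1 = 0.0089261045
Multiply by n: 78 * 0.0089261045 = 0.6962361510
Round to 4 dp: 0.6962

0.6962


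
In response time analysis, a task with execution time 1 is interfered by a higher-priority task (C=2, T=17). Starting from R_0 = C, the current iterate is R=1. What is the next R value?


R_next = C + ceil(R_prev / T_hp) * C_hp
ceil(1 / 17) = ceil(0.0588) = 1
Interference = 1 * 2 = 2
R_next = 1 + 2 = 3

3


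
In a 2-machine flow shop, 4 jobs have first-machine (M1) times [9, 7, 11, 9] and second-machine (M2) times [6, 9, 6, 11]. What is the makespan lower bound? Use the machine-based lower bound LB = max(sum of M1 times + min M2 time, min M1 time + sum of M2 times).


LB1 = sum(M1 times) + min(M2 times) = 36 + 6 = 42
LB2 = min(M1 times) + sum(M2 times) = 7 + 32 = 39
Lower bound = max(LB1, LB2) = max(42, 39) = 42

42


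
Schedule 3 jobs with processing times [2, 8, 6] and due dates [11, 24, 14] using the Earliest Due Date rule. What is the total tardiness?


Sort by due date (EDD order): [(2, 11), (6, 14), (8, 24)]
Compute completion times and tardiness:
  Job 1: p=2, d=11, C=2, tardiness=max(0,2-11)=0
  Job 2: p=6, d=14, C=8, tardiness=max(0,8-14)=0
  Job 3: p=8, d=24, C=16, tardiness=max(0,16-24)=0
Total tardiness = 0

0


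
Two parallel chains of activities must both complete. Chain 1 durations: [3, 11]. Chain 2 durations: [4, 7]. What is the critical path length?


Path A total = 3 + 11 = 14
Path B total = 4 + 7 = 11
Critical path = longest path = max(14, 11) = 14

14


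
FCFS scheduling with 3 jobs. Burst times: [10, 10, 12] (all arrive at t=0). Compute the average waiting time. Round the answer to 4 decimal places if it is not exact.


FCFS order (as given): [10, 10, 12]
Waiting times:
  Job 1: wait = 0
  Job 2: wait = 10
  Job 3: wait = 20
Sum of waiting times = 30
Average waiting time = 30/3 = 10.0

10.0


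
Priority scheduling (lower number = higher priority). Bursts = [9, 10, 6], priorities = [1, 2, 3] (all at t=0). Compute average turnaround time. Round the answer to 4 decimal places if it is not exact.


Sort by priority (ascending = highest first):
Order: [(1, 9), (2, 10), (3, 6)]
Completion times:
  Priority 1, burst=9, C=9
  Priority 2, burst=10, C=19
  Priority 3, burst=6, C=25
Average turnaround = 53/3 = 17.6667

17.6667


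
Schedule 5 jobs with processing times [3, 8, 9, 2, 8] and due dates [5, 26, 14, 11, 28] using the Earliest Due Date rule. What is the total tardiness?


Sort by due date (EDD order): [(3, 5), (2, 11), (9, 14), (8, 26), (8, 28)]
Compute completion times and tardiness:
  Job 1: p=3, d=5, C=3, tardiness=max(0,3-5)=0
  Job 2: p=2, d=11, C=5, tardiness=max(0,5-11)=0
  Job 3: p=9, d=14, C=14, tardiness=max(0,14-14)=0
  Job 4: p=8, d=26, C=22, tardiness=max(0,22-26)=0
  Job 5: p=8, d=28, C=30, tardiness=max(0,30-28)=2
Total tardiness = 2

2


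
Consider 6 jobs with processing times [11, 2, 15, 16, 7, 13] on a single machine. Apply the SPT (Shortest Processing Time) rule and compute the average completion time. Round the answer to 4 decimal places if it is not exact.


Sort jobs by processing time (SPT order): [2, 7, 11, 13, 15, 16]
Compute completion times sequentially:
  Job 1: processing = 2, completes at 2
  Job 2: processing = 7, completes at 9
  Job 3: processing = 11, completes at 20
  Job 4: processing = 13, completes at 33
  Job 5: processing = 15, completes at 48
  Job 6: processing = 16, completes at 64
Sum of completion times = 176
Average completion time = 176/6 = 29.3333

29.3333


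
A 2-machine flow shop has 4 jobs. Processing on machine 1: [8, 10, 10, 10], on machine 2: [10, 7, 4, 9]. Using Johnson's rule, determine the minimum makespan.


Apply Johnson's rule:
  Group 1 (a <= b): [(1, 8, 10)]
  Group 2 (a > b): [(4, 10, 9), (2, 10, 7), (3, 10, 4)]
Optimal job order: [1, 4, 2, 3]
Schedule:
  Job 1: M1 done at 8, M2 done at 18
  Job 4: M1 done at 18, M2 done at 27
  Job 2: M1 done at 28, M2 done at 35
  Job 3: M1 done at 38, M2 done at 42
Makespan = 42

42


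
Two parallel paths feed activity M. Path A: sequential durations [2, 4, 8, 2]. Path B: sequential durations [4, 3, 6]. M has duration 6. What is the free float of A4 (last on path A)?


ES(A4) = sum of predecessors on chain A = 14
EF(A4) = ES + duration = 14 + 2 = 16
Successor of A4 is M. ES(M) = max(sum(A), sum(B)) = max(16, 13) = 16
Free float = ES(successor) - EF(current) = 16 - 16 = 0

0


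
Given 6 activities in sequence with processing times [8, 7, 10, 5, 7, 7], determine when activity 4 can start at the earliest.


Activity 4 starts after activities 1 through 3 complete.
Predecessor durations: [8, 7, 10]
ES = 8 + 7 + 10 = 25

25


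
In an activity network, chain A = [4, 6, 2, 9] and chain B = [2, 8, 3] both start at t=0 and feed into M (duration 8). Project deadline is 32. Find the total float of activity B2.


Forward pass: ES(B2) = sum of predecessors on chain B = 2
EF = ES + duration = 2 + 8 = 10
Backward pass: LF(M) = deadline = 32; LS(M) = 32 - 8 = 24
LF(B2) = LS(M) - sum(successors on chain B) = 24 - 3 = 21
LS = LF - duration = 21 - 8 = 13
Total float = LS - ES = 13 - 2 = 11

11


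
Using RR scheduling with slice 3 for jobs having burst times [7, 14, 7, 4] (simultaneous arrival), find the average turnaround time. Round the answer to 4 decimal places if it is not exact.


Time quantum = 3
Execution trace:
  J1 runs 3 units, time = 3
  J2 runs 3 units, time = 6
  J3 runs 3 units, time = 9
  J4 runs 3 units, time = 12
  J1 runs 3 units, time = 15
  J2 runs 3 units, time = 18
  J3 runs 3 units, time = 21
  J4 runs 1 units, time = 22
  J1 runs 1 units, time = 23
  J2 runs 3 units, time = 26
  J3 runs 1 units, time = 27
  J2 runs 3 units, time = 30
  J2 runs 2 units, time = 32
Finish times: [23, 32, 27, 22]
Average turnaround = 104/4 = 26.0

26.0


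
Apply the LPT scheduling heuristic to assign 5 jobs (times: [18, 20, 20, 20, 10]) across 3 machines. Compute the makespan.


Sort jobs in decreasing order (LPT): [20, 20, 20, 18, 10]
Assign each job to the least loaded machine:
  Machine 1: jobs [20, 18], load = 38
  Machine 2: jobs [20, 10], load = 30
  Machine 3: jobs [20], load = 20
Makespan = max load = 38

38


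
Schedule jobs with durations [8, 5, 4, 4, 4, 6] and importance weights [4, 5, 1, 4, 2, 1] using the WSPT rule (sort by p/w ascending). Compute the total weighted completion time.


Compute p/w ratios and sort ascending (WSPT): [(5, 5), (4, 4), (8, 4), (4, 2), (4, 1), (6, 1)]
Compute weighted completion times:
  Job (p=5,w=5): C=5, w*C=5*5=25
  Job (p=4,w=4): C=9, w*C=4*9=36
  Job (p=8,w=4): C=17, w*C=4*17=68
  Job (p=4,w=2): C=21, w*C=2*21=42
  Job (p=4,w=1): C=25, w*C=1*25=25
  Job (p=6,w=1): C=31, w*C=1*31=31
Total weighted completion time = 227

227


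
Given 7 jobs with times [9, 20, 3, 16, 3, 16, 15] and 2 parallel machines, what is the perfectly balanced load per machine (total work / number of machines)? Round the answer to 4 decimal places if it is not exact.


Total processing time = 9 + 20 + 3 + 16 + 3 + 16 + 15 = 82
Number of machines = 2
Ideal balanced load = 82 / 2 = 41.0

41.0


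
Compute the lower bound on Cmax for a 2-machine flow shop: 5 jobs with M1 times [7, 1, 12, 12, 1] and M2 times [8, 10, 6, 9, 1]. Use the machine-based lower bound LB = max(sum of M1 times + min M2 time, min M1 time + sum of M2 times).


LB1 = sum(M1 times) + min(M2 times) = 33 + 1 = 34
LB2 = min(M1 times) + sum(M2 times) = 1 + 34 = 35
Lower bound = max(LB1, LB2) = max(34, 35) = 35

35


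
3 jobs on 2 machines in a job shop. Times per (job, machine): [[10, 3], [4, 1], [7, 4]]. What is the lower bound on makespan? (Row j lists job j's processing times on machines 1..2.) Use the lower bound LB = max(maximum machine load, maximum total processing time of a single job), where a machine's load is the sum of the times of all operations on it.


Machine loads:
  Machine 1: 10 + 4 + 7 = 21
  Machine 2: 3 + 1 + 4 = 8
Max machine load = 21
Job totals:
  Job 1: 13
  Job 2: 5
  Job 3: 11
Max job total = 13
Lower bound = max(21, 13) = 21

21


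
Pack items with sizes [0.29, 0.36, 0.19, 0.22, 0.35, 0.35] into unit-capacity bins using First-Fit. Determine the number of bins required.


Place items sequentially using First-Fit:
  Item 0.29 -> new Bin 1
  Item 0.36 -> Bin 1 (now 0.65)
  Item 0.19 -> Bin 1 (now 0.84)
  Item 0.22 -> new Bin 2
  Item 0.35 -> Bin 2 (now 0.57)
  Item 0.35 -> Bin 2 (now 0.92)
Total bins used = 2

2


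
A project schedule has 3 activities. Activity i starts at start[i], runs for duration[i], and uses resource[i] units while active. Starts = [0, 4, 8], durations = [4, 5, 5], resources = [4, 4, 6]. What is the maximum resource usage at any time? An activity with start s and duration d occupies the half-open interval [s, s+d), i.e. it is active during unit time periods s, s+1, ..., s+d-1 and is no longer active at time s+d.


Each activity i is active on [start_i, start_i + duration_i).
Compute total resource usage per time slot:
  t=0: active resources = [4], total = 4
  t=1: active resources = [4], total = 4
  t=2: active resources = [4], total = 4
  t=3: active resources = [4], total = 4
  t=4: active resources = [4], total = 4
  t=5: active resources = [4], total = 4
  t=6: active resources = [4], total = 4
  t=7: active resources = [4], total = 4
  t=8: active resources = [4, 6], total = 10
  t=9: active resources = [6], total = 6
  t=10: active resources = [6], total = 6
  t=11: active resources = [6], total = 6
  t=12: active resources = [6], total = 6
Peak resource demand = 10

10


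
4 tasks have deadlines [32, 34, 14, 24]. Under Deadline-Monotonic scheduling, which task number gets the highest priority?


Sort tasks by relative deadline (ascending):
  Task 3: deadline = 14
  Task 4: deadline = 24
  Task 1: deadline = 32
  Task 2: deadline = 34
Priority order (highest first): [3, 4, 1, 2]
Highest priority task = 3

3


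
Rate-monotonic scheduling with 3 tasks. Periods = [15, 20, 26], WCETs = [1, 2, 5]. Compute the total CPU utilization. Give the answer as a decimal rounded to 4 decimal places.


Compute individual utilizations (exact fractions):
  Task 1: C/T = 1/15 (approx. 0.0667)
  Task 2: C/T = 2/20 = 1/10 (approx. 0.1)
  Task 3: C/T = 5/26 (approx. 0.1923)
Total utilization U = 1/15 + 1/10 + 5/26 = 14/39
Rounded to 4 decimal places: U = 0.3590
RM (Liu & Layland) bound for 3 tasks = 0.779763; compare with U = 14/39 (approx. 0.358974)
U <= bound, so schedulable by RM sufficient condition.

0.3590


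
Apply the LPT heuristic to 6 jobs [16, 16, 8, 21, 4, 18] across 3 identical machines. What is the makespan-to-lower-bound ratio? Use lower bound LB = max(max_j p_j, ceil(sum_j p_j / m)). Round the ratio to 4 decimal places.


LPT order: [21, 18, 16, 16, 8, 4]
Machine loads after assignment: [25, 26, 32]
LPT makespan = 32
Lower bound = max(max_job, ceil(total/3)) = max(21, 28) = 28
Ratio = 32 / 28 = 1.1429

1.1429


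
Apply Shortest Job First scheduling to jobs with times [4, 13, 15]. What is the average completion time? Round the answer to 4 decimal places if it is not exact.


SJF order (ascending): [4, 13, 15]
Completion times:
  Job 1: burst=4, C=4
  Job 2: burst=13, C=17
  Job 3: burst=15, C=32
Average completion = 53/3 = 17.6667

17.6667


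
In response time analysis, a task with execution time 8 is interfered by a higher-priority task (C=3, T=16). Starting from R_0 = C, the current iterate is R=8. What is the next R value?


R_next = C + ceil(R_prev / T_hp) * C_hp
ceil(8 / 16) = ceil(0.5) = 1
Interference = 1 * 3 = 3
R_next = 8 + 3 = 11

11


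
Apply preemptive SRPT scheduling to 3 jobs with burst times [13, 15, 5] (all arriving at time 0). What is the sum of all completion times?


Since all jobs arrive at t=0, SRPT equals SPT ordering.
SPT order: [5, 13, 15]
Completion times:
  Job 1: p=5, C=5
  Job 2: p=13, C=18
  Job 3: p=15, C=33
Total completion time = 5 + 18 + 33 = 56

56


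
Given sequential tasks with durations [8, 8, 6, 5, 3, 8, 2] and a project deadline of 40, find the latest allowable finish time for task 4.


LF(activity 4) = deadline - sum of successor durations
Successors: activities 5 through 7 with durations [3, 8, 2]
Sum of successor durations = 13
LF = 40 - 13 = 27

27


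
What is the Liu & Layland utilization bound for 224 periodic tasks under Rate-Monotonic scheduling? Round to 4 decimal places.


Compute 2^(1/224) = 1.0030991997
Subtract 1: 1.0030991997 - 1 = 0.0030991997
Multiply by n: 224 * 0.0030991997 = 0.6942207328
Round to 4 dp: 0.6942

0.6942


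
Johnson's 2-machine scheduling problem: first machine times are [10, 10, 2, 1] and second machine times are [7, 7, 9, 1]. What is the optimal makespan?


Apply Johnson's rule:
  Group 1 (a <= b): [(4, 1, 1), (3, 2, 9)]
  Group 2 (a > b): [(1, 10, 7), (2, 10, 7)]
Optimal job order: [4, 3, 1, 2]
Schedule:
  Job 4: M1 done at 1, M2 done at 2
  Job 3: M1 done at 3, M2 done at 12
  Job 1: M1 done at 13, M2 done at 20
  Job 2: M1 done at 23, M2 done at 30
Makespan = 30

30


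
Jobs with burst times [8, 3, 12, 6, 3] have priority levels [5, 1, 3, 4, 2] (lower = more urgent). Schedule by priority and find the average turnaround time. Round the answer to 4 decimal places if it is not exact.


Sort by priority (ascending = highest first):
Order: [(1, 3), (2, 3), (3, 12), (4, 6), (5, 8)]
Completion times:
  Priority 1, burst=3, C=3
  Priority 2, burst=3, C=6
  Priority 3, burst=12, C=18
  Priority 4, burst=6, C=24
  Priority 5, burst=8, C=32
Average turnaround = 83/5 = 16.6

16.6


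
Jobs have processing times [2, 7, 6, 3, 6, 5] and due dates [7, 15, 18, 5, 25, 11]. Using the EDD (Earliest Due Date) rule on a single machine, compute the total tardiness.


Sort by due date (EDD order): [(3, 5), (2, 7), (5, 11), (7, 15), (6, 18), (6, 25)]
Compute completion times and tardiness:
  Job 1: p=3, d=5, C=3, tardiness=max(0,3-5)=0
  Job 2: p=2, d=7, C=5, tardiness=max(0,5-7)=0
  Job 3: p=5, d=11, C=10, tardiness=max(0,10-11)=0
  Job 4: p=7, d=15, C=17, tardiness=max(0,17-15)=2
  Job 5: p=6, d=18, C=23, tardiness=max(0,23-18)=5
  Job 6: p=6, d=25, C=29, tardiness=max(0,29-25)=4
Total tardiness = 11

11


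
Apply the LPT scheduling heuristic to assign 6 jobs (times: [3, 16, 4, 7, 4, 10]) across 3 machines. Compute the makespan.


Sort jobs in decreasing order (LPT): [16, 10, 7, 4, 4, 3]
Assign each job to the least loaded machine:
  Machine 1: jobs [16], load = 16
  Machine 2: jobs [10, 4], load = 14
  Machine 3: jobs [7, 4, 3], load = 14
Makespan = max load = 16

16


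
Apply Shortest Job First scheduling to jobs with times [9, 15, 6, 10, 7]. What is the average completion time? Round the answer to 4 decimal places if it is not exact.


SJF order (ascending): [6, 7, 9, 10, 15]
Completion times:
  Job 1: burst=6, C=6
  Job 2: burst=7, C=13
  Job 3: burst=9, C=22
  Job 4: burst=10, C=32
  Job 5: burst=15, C=47
Average completion = 120/5 = 24.0

24.0


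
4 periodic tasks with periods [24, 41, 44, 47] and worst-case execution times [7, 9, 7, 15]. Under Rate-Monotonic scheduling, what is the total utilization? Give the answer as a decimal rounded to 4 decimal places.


Compute individual utilizations (exact fractions):
  Task 1: C/T = 7/24 (approx. 0.2917)
  Task 2: C/T = 9/41 (approx. 0.2195)
  Task 3: C/T = 7/44 (approx. 0.1591)
  Task 4: C/T = 15/47 (approx. 0.3191)
Total utilization U = 7/24 + 9/41 + 7/44 + 15/47 = 503345/508728
Rounded to 4 decimal places: U = 0.9894
RM (Liu & Layland) bound for 4 tasks = 0.756828; compare with U = 503345/508728 (approx. 0.989419)
bound < U <= 1, so the RM sufficient condition is not met (inconclusive; an exact test such as response-time analysis is needed).

0.9894


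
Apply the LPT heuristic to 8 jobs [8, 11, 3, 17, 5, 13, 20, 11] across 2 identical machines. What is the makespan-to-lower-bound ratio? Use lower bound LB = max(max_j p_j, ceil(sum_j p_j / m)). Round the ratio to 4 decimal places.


LPT order: [20, 17, 13, 11, 11, 8, 5, 3]
Machine loads after assignment: [44, 44]
LPT makespan = 44
Lower bound = max(max_job, ceil(total/2)) = max(20, 44) = 44
Ratio = 44 / 44 = 1.0

1.0


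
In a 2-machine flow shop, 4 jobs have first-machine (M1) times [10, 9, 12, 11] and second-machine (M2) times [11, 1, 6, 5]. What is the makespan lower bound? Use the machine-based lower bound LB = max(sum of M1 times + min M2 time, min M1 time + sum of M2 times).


LB1 = sum(M1 times) + min(M2 times) = 42 + 1 = 43
LB2 = min(M1 times) + sum(M2 times) = 9 + 23 = 32
Lower bound = max(LB1, LB2) = max(43, 32) = 43

43


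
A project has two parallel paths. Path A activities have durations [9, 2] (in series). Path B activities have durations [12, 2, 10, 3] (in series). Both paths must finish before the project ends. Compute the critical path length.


Path A total = 9 + 2 = 11
Path B total = 12 + 2 + 10 + 3 = 27
Critical path = longest path = max(11, 27) = 27

27


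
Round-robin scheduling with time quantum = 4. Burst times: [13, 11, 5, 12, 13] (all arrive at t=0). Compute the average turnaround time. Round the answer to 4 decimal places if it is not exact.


Time quantum = 4
Execution trace:
  J1 runs 4 units, time = 4
  J2 runs 4 units, time = 8
  J3 runs 4 units, time = 12
  J4 runs 4 units, time = 16
  J5 runs 4 units, time = 20
  J1 runs 4 units, time = 24
  J2 runs 4 units, time = 28
  J3 runs 1 units, time = 29
  J4 runs 4 units, time = 33
  J5 runs 4 units, time = 37
  J1 runs 4 units, time = 41
  J2 runs 3 units, time = 44
  J4 runs 4 units, time = 48
  J5 runs 4 units, time = 52
  J1 runs 1 units, time = 53
  J5 runs 1 units, time = 54
Finish times: [53, 44, 29, 48, 54]
Average turnaround = 228/5 = 45.6

45.6


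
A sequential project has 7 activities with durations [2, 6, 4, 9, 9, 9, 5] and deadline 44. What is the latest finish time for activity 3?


LF(activity 3) = deadline - sum of successor durations
Successors: activities 4 through 7 with durations [9, 9, 9, 5]
Sum of successor durations = 32
LF = 44 - 32 = 12

12


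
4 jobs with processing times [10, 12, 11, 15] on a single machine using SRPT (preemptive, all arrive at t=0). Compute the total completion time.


Since all jobs arrive at t=0, SRPT equals SPT ordering.
SPT order: [10, 11, 12, 15]
Completion times:
  Job 1: p=10, C=10
  Job 2: p=11, C=21
  Job 3: p=12, C=33
  Job 4: p=15, C=48
Total completion time = 10 + 21 + 33 + 48 = 112

112


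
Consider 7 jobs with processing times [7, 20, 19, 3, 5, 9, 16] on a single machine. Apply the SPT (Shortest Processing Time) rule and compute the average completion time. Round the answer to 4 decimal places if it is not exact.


Sort jobs by processing time (SPT order): [3, 5, 7, 9, 16, 19, 20]
Compute completion times sequentially:
  Job 1: processing = 3, completes at 3
  Job 2: processing = 5, completes at 8
  Job 3: processing = 7, completes at 15
  Job 4: processing = 9, completes at 24
  Job 5: processing = 16, completes at 40
  Job 6: processing = 19, completes at 59
  Job 7: processing = 20, completes at 79
Sum of completion times = 228
Average completion time = 228/7 = 32.5714

32.5714


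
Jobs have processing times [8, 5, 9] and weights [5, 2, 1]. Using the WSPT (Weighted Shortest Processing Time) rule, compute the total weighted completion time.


Compute p/w ratios and sort ascending (WSPT): [(8, 5), (5, 2), (9, 1)]
Compute weighted completion times:
  Job (p=8,w=5): C=8, w*C=5*8=40
  Job (p=5,w=2): C=13, w*C=2*13=26
  Job (p=9,w=1): C=22, w*C=1*22=22
Total weighted completion time = 88

88


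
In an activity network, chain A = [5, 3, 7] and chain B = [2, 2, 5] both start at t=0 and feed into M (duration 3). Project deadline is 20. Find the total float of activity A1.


Forward pass: ES(A1) = sum of predecessors on chain A = 0
EF = ES + duration = 0 + 5 = 5
Backward pass: LF(M) = deadline = 20; LS(M) = 20 - 3 = 17
LF(A1) = LS(M) - sum(successors on chain A) = 17 - 10 = 7
LS = LF - duration = 7 - 5 = 2
Total float = LS - ES = 2 - 0 = 2

2


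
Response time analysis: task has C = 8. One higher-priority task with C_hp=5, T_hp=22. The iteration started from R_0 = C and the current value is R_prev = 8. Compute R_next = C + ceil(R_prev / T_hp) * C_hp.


R_next = C + ceil(R_prev / T_hp) * C_hp
ceil(8 / 22) = ceil(0.3636) = 1
Interference = 1 * 5 = 5
R_next = 8 + 5 = 13

13


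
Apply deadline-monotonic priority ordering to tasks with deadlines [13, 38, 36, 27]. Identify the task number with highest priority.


Sort tasks by relative deadline (ascending):
  Task 1: deadline = 13
  Task 4: deadline = 27
  Task 3: deadline = 36
  Task 2: deadline = 38
Priority order (highest first): [1, 4, 3, 2]
Highest priority task = 1

1


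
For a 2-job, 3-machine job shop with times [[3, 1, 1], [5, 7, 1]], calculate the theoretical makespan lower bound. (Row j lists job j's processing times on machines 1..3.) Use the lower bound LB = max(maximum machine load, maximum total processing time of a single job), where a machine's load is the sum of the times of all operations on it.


Machine loads:
  Machine 1: 3 + 5 = 8
  Machine 2: 1 + 7 = 8
  Machine 3: 1 + 1 = 2
Max machine load = 8
Job totals:
  Job 1: 5
  Job 2: 13
Max job total = 13
Lower bound = max(8, 13) = 13

13


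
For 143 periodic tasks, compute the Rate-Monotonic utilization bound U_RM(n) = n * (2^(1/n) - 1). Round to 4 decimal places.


Compute 2^(1/143) = 1.0048589497
Subtract 1: 1.0048589497 - 1 = 0.0048589497
Multiply by n: 143 * 0.0048589497 = 0.6948298071
Round to 4 dp: 0.6948

0.6948
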